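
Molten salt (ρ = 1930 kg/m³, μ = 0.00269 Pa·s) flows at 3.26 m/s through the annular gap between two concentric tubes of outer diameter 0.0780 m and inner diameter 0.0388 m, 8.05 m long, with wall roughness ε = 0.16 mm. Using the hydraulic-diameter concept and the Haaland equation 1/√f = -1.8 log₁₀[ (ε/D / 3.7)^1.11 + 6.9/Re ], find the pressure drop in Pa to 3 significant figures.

Hydraulic diameter D_h = 4A/P = D_o - D_i = 0.078 - 0.0388 = 0.0392 m.
Re = ρVD_h/μ = 1930·3.26·0.0392/0.00269 = 9.169e+04.
ε/D_h = 0.00016/0.0392 = 0.00408; Haaland gives 1/√f = -1.8 log₁₀[0.000522+7.53e-05] = 5.803, so f = 0.02969.
ΔP = f(L/D_h)(ρV²/2) = 0.02969·8.05/0.0392·1.026e+04 = 6.253e+04 Pa.

ΔP ≈ 62500 Pa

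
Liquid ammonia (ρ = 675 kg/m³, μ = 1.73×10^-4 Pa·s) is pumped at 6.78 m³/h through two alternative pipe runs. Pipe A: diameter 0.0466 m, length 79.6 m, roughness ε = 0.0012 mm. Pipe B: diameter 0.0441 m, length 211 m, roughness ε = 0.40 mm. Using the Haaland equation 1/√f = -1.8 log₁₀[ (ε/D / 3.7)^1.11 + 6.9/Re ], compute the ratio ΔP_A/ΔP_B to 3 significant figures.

ΔP_A/ΔP_B ≈ 0.121

Pipe A: V = Q/A = 0.001883/0.001706 = 1.104 m/s; Re = 2.008e+05; ε/D = 2.58e-05; Haaland → f = 0.01565; ΔP_A = f(L/D)(ρV²/2) = 1.1e+04 Pa.
Pipe B: V = Q/A = 0.001883/0.001527 = 1.233 m/s; Re = 2.122e+05; ε/D = 0.00907; Haaland → f = 0.03704; ΔP_B = f(L/D)(ρV²/2) = 9.092e+04 Pa.
ΔP_A/ΔP_B = 1.1e+04/9.092e+04 = 0.121.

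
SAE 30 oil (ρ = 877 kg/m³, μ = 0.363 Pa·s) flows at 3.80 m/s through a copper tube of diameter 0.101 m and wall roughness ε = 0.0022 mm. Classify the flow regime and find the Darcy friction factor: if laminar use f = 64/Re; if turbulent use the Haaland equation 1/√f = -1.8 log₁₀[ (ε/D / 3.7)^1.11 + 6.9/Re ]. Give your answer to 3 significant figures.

Re = ρVD/μ = 877·3.8·0.101/0.363 = 927.3.
Re < 2300 → laminar, so f = 64/Re = 0.06902 (roughness is irrelevant in laminar flow).

f ≈ 0.0690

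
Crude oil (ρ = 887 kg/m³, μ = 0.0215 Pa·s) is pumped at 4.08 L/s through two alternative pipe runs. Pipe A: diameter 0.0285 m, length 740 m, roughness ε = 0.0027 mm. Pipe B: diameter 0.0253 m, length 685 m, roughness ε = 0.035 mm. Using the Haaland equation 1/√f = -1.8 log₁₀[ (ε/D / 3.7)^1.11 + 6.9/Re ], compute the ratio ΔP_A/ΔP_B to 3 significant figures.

ΔP_A/ΔP_B ≈ 0.587

Pipe A: V = Q/A = 0.00408/0.0006379 = 6.396 m/s; Re = 7520; ε/D = 9.47e-05; Haaland → f = 0.03354; ΔP_A = f(L/D)(ρV²/2) = 1.58e+07 Pa.
Pipe B: V = Q/A = 0.00408/0.0005027 = 8.116 m/s; Re = 8471; ε/D = 0.00138; Haaland → f = 0.03401; ΔP_B = f(L/D)(ρV²/2) = 2.69e+07 Pa.
ΔP_A/ΔP_B = 1.58e+07/2.69e+07 = 0.587.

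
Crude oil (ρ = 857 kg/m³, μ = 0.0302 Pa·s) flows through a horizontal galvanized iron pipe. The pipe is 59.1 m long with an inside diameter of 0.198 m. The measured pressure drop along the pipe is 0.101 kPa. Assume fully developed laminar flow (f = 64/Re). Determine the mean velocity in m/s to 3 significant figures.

For laminar flow, f = 64/Re with Re = ρVD/μ, so Darcy-Weisbach reduces to ΔP = 32μLV/D². Solving for V: V = ΔP·D²/(32μL) = 101·(0.198)²/(32·0.0302·59.1) = 0.06933 m/s.
Check: Re = ρVD/μ = 857·0.06933·0.198/0.0302 = 389.5 < 2300, so the laminar assumption holds.

V ≈ 0.0693 m/s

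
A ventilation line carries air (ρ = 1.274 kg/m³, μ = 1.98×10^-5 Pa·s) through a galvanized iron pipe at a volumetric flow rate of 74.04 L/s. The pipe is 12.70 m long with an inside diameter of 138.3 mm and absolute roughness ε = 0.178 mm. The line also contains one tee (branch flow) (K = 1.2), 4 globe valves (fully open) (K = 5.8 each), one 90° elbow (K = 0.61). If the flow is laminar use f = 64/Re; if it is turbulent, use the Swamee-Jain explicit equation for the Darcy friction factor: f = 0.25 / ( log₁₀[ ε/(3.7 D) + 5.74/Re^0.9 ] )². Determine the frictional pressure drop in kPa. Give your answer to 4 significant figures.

ΔP ≈ 0.4231 kPa

Q = 74.04 L/s = 74.04/1000 = 0.07404 m³/s.
Cross-sectional area A = πD²/4 = π(0.1383)²/4 = 0.01502 m²; mean velocity V = Q/A = 0.07404/0.01502 = 4.929 m/s.
Reynolds number Re = ρVD/μ = 1.274 · 4.929 · 0.1383 / 1.98e-05 = 4.386e+04.
Re > 4000 → turbulent. Relative roughness ε/D = 0.000178/0.1383 = 0.00129. Swamee-Jain: f = 0.25/(log₁₀[0.00129/3.7 + 5.74/4.386e+04^0.9])² = 0.25/(log₁₀[0.000348 + 0.000381])² = 0.25/(-3.137)² = 0.0254.
Total minor-loss coefficient ΣK = 1·1.2 + 4·5.8 + 1·0.61 = 25.
ΔP = [f·L/D + ΣK]·(ρV²/2) = [0.0254·12.7/0.1383 + 25]·(1.274·4.929²/2) = [2.332 + 25]·15.47 = 423.1 Pa.
ΔP = 423.1 Pa = 0.4231 kPa.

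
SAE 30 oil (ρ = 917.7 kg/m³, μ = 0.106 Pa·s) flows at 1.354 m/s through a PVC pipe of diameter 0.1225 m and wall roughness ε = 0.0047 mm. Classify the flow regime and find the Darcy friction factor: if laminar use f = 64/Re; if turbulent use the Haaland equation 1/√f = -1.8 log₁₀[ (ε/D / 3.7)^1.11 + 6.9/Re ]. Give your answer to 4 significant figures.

f ≈ 0.04457

Re = ρVD/μ = 917.7·1.354·0.1225/0.106 = 1436.
Re < 2300 → laminar, so f = 64/Re = 0.04457 (roughness is irrelevant in laminar flow).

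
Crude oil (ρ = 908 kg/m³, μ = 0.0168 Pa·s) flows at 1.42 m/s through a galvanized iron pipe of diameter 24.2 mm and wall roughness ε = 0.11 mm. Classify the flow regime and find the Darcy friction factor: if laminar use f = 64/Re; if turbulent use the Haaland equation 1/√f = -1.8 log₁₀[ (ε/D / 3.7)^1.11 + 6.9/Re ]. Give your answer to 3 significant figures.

Re = ρVD/μ = 908·1.42·0.0242/0.0168 = 1857.
Re < 2300 → laminar, so f = 64/Re = 0.03446 (roughness is irrelevant in laminar flow).

f ≈ 0.0345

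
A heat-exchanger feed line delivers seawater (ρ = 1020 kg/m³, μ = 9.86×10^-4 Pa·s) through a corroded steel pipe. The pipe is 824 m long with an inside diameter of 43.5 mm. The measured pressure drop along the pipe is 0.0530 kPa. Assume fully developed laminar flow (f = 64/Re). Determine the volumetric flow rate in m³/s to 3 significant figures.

For laminar flow, f = 64/Re with Re = ρVD/μ, so Darcy-Weisbach reduces to ΔP = 32μLV/D². Solving for V: V = ΔP·D²/(32μL) = 53·(0.0435)²/(32·0.000986·824) = 0.003857 m/s.
Check: Re = ρVD/μ = 1020·0.003857·0.0435/0.000986 = 173.6 < 2300, so the laminar assumption holds.
Q = V·A = 0.003857·(π/4·0.0435²) = 5.733e-06 m³/s = 5.73×10^-6 m³/s.

Q ≈ 5.73×10^-6 m³/s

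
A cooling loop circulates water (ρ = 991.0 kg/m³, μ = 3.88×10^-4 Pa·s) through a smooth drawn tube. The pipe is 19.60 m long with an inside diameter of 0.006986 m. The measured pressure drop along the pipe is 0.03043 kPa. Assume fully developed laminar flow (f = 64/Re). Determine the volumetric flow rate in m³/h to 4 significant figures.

Q ≈ 8.421×10^-4 m³/h

For laminar flow, f = 64/Re with Re = ρVD/μ, so Darcy-Weisbach reduces to ΔP = 32μLV/D². Solving for V: V = ΔP·D²/(32μL) = 30.43·(0.006986)²/(32·0.000388·19.6) = 0.006103 m/s.
Check: Re = ρVD/μ = 991·0.006103·0.006986/0.000388 = 108.9 < 2300, so the laminar assumption holds.
Q = V·A = 0.006103·(π/4·0.006986²) = 2.339e-07 m³/s = 8.421×10^-4 m³/h.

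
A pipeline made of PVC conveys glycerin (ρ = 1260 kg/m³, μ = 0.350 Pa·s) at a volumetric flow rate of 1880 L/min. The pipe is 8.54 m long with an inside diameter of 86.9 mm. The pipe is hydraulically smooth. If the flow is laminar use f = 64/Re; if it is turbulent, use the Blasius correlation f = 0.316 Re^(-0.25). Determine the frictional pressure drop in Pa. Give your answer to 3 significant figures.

ΔP ≈ 66900 Pa

Q = 1880 L/min = 1880/60000 = 0.03133 m³/s.
Cross-sectional area A = πD²/4 = π(0.0869)²/4 = 0.005931 m²; mean velocity V = Q/A = 0.03133/0.005931 = 5.283 m/s.
Reynolds number Re = ρVD/μ = 1260 · 5.283 · 0.0869 / 0.35 = 1653.
Re < 2300 → laminar flow, so f = 64/Re = 64/1653 = 0.03872 (the turbulent correlation is not needed).
Darcy-Weisbach: ΔP = f(L/D)(ρV²/2) = 0.03872·(8.54/0.0869)·(1260·5.283²/2) = 0.03872·98.27·1.758e+04 = 6.691e+04 Pa.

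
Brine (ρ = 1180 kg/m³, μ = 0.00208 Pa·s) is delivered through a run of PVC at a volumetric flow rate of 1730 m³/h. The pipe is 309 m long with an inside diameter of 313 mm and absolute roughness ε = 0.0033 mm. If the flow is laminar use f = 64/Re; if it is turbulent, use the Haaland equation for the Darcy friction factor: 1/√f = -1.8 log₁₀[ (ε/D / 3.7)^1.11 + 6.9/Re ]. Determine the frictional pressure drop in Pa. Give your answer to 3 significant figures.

Q = 1730 m³/h = 1730/3600 = 0.4806 m³/s.
Cross-sectional area A = πD²/4 = π(0.313)²/4 = 0.07694 m²; mean velocity V = Q/A = 0.4806/0.07694 = 6.245 m/s.
Reynolds number Re = ρVD/μ = 1180 · 6.245 · 0.313 / 0.00208 = 1.109e+06.
Re > 4000 → turbulent. Relative roughness ε/D = 3.3e-06/0.313 = 1.05e-05. Haaland: 1/√f = -1.8 log₁₀[(1.05e-05/3.7)^1.11 + 6.9/1.109e+06] = -1.8 log₁₀[7e-07 + 6.22e-06] = 9.288, so f = 0.01159.
Darcy-Weisbach: ΔP = f(L/D)(ρV²/2) = 0.01159·(309/0.313)·(1180·6.245²/2) = 0.01159·987.2·2.301e+04 = 2.634e+05 Pa.

ΔP ≈ 263000 Pa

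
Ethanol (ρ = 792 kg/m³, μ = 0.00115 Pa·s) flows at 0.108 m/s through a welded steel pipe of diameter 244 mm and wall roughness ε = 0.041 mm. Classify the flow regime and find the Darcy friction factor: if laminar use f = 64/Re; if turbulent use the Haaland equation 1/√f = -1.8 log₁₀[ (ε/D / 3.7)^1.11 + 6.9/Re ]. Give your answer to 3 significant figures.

f ≈ 0.0267

Re = ρVD/μ = 792·0.108·0.244/0.00115 = 1.815e+04.
Re > 4000 → turbulent. ε/D = 4.1e-05/0.244 = 0.000168; Haaland: 1/√f = -1.8 log₁₀[1.51e-05 + 0.00038] = 6.126, so f = 0.02665.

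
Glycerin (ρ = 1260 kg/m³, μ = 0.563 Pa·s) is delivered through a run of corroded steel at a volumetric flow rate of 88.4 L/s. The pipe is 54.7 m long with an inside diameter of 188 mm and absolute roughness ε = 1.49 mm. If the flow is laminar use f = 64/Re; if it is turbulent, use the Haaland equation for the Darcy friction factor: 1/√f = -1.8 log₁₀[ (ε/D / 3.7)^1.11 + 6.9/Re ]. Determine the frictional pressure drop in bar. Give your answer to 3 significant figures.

Q = 88.4 L/s = 88.4/1000 = 0.0884 m³/s.
Cross-sectional area A = πD²/4 = π(0.188)²/4 = 0.02776 m²; mean velocity V = Q/A = 0.0884/0.02776 = 3.185 m/s.
Reynolds number Re = ρVD/μ = 1260 · 3.185 · 0.188 / 0.563 = 1340.
Re < 2300 → laminar flow, so f = 64/Re = 64/1340 = 0.04777 (the turbulent correlation is not needed).
Darcy-Weisbach: ΔP = f(L/D)(ρV²/2) = 0.04777·(54.7/0.188)·(1260·3.185²/2) = 0.04777·291·6389 = 8.879e+04 Pa.
ΔP = 8.879e+04 Pa = 0.888 bar.

ΔP ≈ 0.888 bar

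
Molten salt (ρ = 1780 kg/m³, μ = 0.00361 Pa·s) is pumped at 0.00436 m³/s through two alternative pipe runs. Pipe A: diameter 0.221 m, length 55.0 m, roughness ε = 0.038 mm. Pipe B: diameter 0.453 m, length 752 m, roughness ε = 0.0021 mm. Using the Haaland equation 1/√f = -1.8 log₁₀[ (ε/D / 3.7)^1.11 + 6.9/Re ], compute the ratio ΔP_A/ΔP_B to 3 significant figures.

ΔP_A/ΔP_B ≈ 2.18

Pipe A: V = Q/A = 0.00436/0.03836 = 0.1137 m/s; Re = 1.239e+04; ε/D = 0.000172; Haaland → f = 0.02936; ΔP_A = f(L/D)(ρV²/2) = 84.02 Pa.
Pipe B: V = Q/A = 0.00436/0.1612 = 0.02705 m/s; Re = 6042; ε/D = 4.64e-06; Haaland → f = 0.03565; ΔP_B = f(L/D)(ρV²/2) = 38.55 Pa.
ΔP_A/ΔP_B = 84.02/38.55 = 2.18.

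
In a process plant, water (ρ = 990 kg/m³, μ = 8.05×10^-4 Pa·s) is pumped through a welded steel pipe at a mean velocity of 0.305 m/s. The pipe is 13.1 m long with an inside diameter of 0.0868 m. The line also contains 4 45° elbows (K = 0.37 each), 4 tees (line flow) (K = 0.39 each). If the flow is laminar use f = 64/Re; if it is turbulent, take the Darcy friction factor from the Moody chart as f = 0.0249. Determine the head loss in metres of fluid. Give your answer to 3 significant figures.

Reynolds number Re = ρVD/μ = 990 · 0.305 · 0.0868 / 0.000805 = 3.256e+04.
Re > 4000 → turbulent; use the Moody-chart value f = 0.0249.
Total minor-loss coefficient ΣK = 4·0.37 + 4·0.39 = 3.04.
ΔP = [f·L/D + ΣK]·(ρV²/2) = [0.0249·13.1/0.0868 + 3.04]·(990·0.305²/2) = [3.758 + 3.04]·46.05 = 313 Pa.
Head loss h_f = ΔP/(ρg) = 313/(990·9.81) = 0.0322 m.

h_f ≈ 0.0322 m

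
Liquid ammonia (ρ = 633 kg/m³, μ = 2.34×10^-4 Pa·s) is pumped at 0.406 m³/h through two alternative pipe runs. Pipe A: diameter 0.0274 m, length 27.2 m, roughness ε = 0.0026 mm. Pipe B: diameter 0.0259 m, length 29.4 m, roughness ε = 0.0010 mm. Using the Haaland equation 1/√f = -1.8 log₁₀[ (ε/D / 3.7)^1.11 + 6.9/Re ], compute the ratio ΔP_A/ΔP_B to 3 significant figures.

Pipe A: V = Q/A = 0.0001128/0.0005896 = 0.1913 m/s; Re = 1.418e+04; ε/D = 9.49e-05; Haaland → f = 0.02825; ΔP_A = f(L/D)(ρV²/2) = 324.6 Pa.
Pipe B: V = Q/A = 0.0001128/0.0005269 = 0.2141 m/s; Re = 1.5e+04; ε/D = 3.86e-05; Haaland → f = 0.02776; ΔP_B = f(L/D)(ρV²/2) = 457 Pa.
ΔP_A/ΔP_B = 324.6/457 = 0.710.

ΔP_A/ΔP_B ≈ 0.710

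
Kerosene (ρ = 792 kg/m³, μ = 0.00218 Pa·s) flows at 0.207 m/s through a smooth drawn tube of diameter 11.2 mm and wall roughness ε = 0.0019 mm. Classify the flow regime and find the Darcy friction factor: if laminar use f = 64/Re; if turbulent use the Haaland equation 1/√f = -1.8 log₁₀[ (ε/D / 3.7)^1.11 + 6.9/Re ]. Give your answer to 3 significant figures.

Re = ρVD/μ = 792·0.207·0.0112/0.00218 = 842.3.
Re < 2300 → laminar, so f = 64/Re = 0.07598 (roughness is irrelevant in laminar flow).

f ≈ 0.0760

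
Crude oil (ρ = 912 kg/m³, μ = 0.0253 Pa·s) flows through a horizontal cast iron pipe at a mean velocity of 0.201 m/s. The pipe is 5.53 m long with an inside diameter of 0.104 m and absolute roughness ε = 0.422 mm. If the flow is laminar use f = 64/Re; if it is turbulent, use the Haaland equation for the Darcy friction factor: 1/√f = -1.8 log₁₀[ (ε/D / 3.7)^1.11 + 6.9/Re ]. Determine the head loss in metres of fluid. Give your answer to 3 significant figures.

Reynolds number Re = ρVD/μ = 912 · 0.201 · 0.104 / 0.0253 = 753.5.
Re < 2300 → laminar flow, so f = 64/Re = 64/753.5 = 0.08493 (the turbulent correlation is not needed).
Darcy-Weisbach: ΔP = f(L/D)(ρV²/2) = 0.08493·(5.53/0.104)·(912·0.201²/2) = 0.08493·53.17·18.42 = 83.2 Pa.
Head loss h_f = ΔP/(ρg) = 83.2/(912·9.81) = 0.00930 m.

h_f ≈ 0.00930 m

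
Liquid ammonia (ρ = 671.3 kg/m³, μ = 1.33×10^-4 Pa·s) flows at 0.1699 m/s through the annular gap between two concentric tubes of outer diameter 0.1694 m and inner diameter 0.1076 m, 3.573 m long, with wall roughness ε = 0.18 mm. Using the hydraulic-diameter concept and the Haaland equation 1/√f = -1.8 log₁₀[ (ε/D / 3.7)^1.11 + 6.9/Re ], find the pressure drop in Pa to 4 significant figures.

ΔP ≈ 15.77 Pa

Hydraulic diameter D_h = 4A/P = D_o - D_i = 0.1694 - 0.1076 = 0.0618 m.
Re = ρVD_h/μ = 671.3·0.1699·0.0618/0.000133 = 5.3e+04.
ε/D_h = 0.00018/0.0618 = 0.00291; Haaland gives 1/√f = -1.8 log₁₀[0.000359+0.00013] = 5.96, so f = 0.02816.
ΔP = f(L/D_h)(ρV²/2) = 0.02816·3.573/0.0618·9.689 = 15.77 Pa.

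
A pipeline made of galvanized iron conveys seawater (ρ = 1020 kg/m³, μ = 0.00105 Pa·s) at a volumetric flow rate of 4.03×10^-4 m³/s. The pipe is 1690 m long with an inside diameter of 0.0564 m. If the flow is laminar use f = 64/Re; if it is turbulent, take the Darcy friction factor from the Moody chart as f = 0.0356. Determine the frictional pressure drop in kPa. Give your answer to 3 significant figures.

ΔP ≈ 14.2 kPa

Cross-sectional area A = πD²/4 = π(0.0564)²/4 = 0.002498 m²; mean velocity V = Q/A = 0.000403/0.002498 = 0.1613 m/s.
Reynolds number Re = ρVD/μ = 1020 · 0.1613 · 0.0564 / 0.00105 = 8838.
Re > 4000 → turbulent; use the Moody-chart value f = 0.0356.
Darcy-Weisbach: ΔP = f(L/D)(ρV²/2) = 0.0356·(1690/0.0564)·(1020·0.1613²/2) = 0.0356·2.996e+04·13.27 = 1.416e+04 Pa.
ΔP = 1.416e+04 Pa = 14.2 kPa.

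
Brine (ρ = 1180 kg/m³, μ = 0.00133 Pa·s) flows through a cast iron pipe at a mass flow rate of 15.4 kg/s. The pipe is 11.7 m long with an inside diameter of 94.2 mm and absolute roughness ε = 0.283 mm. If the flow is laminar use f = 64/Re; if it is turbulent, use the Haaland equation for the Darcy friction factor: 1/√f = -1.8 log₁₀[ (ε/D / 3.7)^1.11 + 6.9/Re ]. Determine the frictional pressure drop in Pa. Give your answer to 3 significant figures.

A = πD²/4 = π(0.0942)²/4 = 0.006969 m²; mean velocity V = ṁ/(ρA) = 15.4/(1180 · 0.006969) = 1.873 m/s.
Reynolds number Re = ρVD/μ = 1180 · 1.873 · 0.0942 / 0.00133 = 1.565e+05.
Re > 4000 → turbulent. Relative roughness ε/D = 0.000283/0.0942 = 0.003. Haaland: 1/√f = -1.8 log₁₀[(0.003/3.7)^1.11 + 6.9/1.565e+05] = -1.8 log₁₀[0.000371 + 4.41e-05] = 6.087, so f = 0.02699.
Darcy-Weisbach: ΔP = f(L/D)(ρV²/2) = 0.02699·(11.7/0.0942)·(1180·1.873²/2) = 0.02699·124.2·2069 = 6935 Pa.

ΔP ≈ 6940 Pa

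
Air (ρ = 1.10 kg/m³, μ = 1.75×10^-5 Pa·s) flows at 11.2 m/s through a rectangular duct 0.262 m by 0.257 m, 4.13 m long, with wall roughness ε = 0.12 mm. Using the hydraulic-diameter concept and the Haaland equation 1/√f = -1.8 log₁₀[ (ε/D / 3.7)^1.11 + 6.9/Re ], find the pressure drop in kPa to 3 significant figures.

Hydraulic diameter D_h = 4A/P = 4·(0.262·0.257)/(2·(0.262+0.257)) = 0.2693/1.038 = 0.2595 m.
Re = ρVD_h/μ = 1.1·11.2·0.2595/1.75e-05 = 1.827e+05.
ε/D_h = 0.00012/0.2595 = 0.000462; Haaland gives 1/√f = -1.8 log₁₀[4.65e-05+3.78e-05] = 7.334, so f = 0.01859.
ΔP = f(L/D_h)(ρV²/2) = 0.01859·4.13/0.2595·68.99 = 20.42 Pa.
ΔP = 0.0204 kPa.

ΔP ≈ 0.0204 kPa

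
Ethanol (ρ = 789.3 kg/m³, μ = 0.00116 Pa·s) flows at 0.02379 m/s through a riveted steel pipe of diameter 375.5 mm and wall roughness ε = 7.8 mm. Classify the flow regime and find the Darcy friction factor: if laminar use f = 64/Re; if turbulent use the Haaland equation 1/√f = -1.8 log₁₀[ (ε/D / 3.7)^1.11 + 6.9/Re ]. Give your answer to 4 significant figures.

f ≈ 0.05516

Re = ρVD/μ = 789.3·0.02379·0.3755/0.00116 = 6078.
Re > 4000 → turbulent. ε/D = 0.0078/0.3755 = 0.0208; Haaland: 1/√f = -1.8 log₁₀[0.00317 + 0.00114] = 4.258, so f = 0.05516.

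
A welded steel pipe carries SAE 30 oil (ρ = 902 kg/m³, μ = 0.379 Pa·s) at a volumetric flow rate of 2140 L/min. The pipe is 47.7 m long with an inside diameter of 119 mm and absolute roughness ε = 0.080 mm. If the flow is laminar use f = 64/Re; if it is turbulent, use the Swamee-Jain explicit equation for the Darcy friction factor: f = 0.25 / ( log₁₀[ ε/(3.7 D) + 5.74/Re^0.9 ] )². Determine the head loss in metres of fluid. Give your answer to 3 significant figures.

h_f ≈ 14.8 m

Q = 2140 L/min = 2140/60000 = 0.03567 m³/s.
Cross-sectional area A = πD²/4 = π(0.119)²/4 = 0.01112 m²; mean velocity V = Q/A = 0.03567/0.01112 = 3.207 m/s.
Reynolds number Re = ρVD/μ = 902 · 3.207 · 0.119 / 0.379 = 908.2.
Re < 2300 → laminar flow, so f = 64/Re = 64/908.2 = 0.07047 (the turbulent correlation is not needed).
Darcy-Weisbach: ΔP = f(L/D)(ρV²/2) = 0.07047·(47.7/0.119)·(902·3.207²/2) = 0.07047·400.8·4638 = 1.31e+05 Pa.
Head loss h_f = ΔP/(ρg) = 1.31e+05/(902·9.81) = 14.8 m.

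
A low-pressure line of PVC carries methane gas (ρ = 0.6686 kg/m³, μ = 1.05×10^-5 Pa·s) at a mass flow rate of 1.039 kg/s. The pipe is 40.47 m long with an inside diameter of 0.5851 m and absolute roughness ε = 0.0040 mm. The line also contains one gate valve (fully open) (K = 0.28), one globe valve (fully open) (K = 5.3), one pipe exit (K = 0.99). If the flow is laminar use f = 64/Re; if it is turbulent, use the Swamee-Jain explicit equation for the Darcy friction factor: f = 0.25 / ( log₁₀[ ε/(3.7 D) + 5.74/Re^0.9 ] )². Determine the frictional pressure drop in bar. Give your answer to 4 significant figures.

ΔP ≈ 8.524×10^-4 bar

A = πD²/4 = π(0.5851)²/4 = 0.2689 m²; mean velocity V = ṁ/(ρA) = 1.039/(0.6686 · 0.2689) = 5.78 m/s.
Reynolds number Re = ρVD/μ = 0.6686 · 5.78 · 0.5851 / 1.05e-05 = 2.153e+05.
Re > 4000 → turbulent. Relative roughness ε/D = 4e-06/0.5851 = 6.84e-06. Swamee-Jain: f = 0.25/(log₁₀[6.84e-06/3.7 + 5.74/2.153e+05^0.9])² = 0.25/(log₁₀[1.85e-06 + 9.1e-05])² = 0.25/(-4.032)² = 0.01538.
Total minor-loss coefficient ΣK = 1·0.28 + 1·5.3 + 1·0.99 = 6.57.
ΔP = [f·L/D + ΣK]·(ρV²/2) = [0.01538·40.47/0.5851 + 6.57]·(0.6686·5.78²/2) = [1.064 + 6.57]·11.17 = 85.24 Pa.
ΔP = 85.24 Pa = 8.524×10^-4 bar.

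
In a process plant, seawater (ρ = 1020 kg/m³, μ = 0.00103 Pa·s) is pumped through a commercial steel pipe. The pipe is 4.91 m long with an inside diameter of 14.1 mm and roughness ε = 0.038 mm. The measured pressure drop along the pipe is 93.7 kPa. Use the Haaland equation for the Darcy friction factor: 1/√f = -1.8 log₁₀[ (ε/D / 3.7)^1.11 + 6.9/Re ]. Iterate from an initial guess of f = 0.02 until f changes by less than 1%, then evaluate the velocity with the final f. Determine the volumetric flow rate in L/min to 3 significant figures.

Q ≈ 41.1 L/min

Rearranging Darcy-Weisbach: V = √(2·ΔP·D/(f·L·ρ)). With ε/D = 3.8e-05/0.0141 = 0.0027, iterate starting from f = 0.02:
  f = 0.02 → V = √(2·9.37e+04·0.0141/(0.02·4.91·1020)) = 5.136 m/s; Re = ρVD/μ = 7.172e+04; f → 0.02715
  f = 0.02715 → V = 4.408 m/s; Re = 6.155e+04; f → 0.02741
Converged (Δf/f < 1%). With the final f = 0.02741: V = √(2·9.37e+04·0.0141/(0.02741·4.91·1020)) = 4.387 m/s.
Q = V·A = 4.387·(π/4·0.0141²) = 0.000685 m³/s = 41.1 L/min.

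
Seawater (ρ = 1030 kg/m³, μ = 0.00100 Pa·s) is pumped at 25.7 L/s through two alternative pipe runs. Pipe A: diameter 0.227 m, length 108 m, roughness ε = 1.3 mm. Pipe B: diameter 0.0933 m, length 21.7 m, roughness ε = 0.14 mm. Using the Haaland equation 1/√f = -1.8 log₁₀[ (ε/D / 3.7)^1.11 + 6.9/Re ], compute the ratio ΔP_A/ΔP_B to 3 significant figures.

ΔP_A/ΔP_B ≈ 0.0844

Pipe A: V = Q/A = 0.0257/0.04047 = 0.635 m/s; Re = 1.485e+05; ε/D = 0.00573; Haaland → f = 0.03225; ΔP_A = f(L/D)(ρV²/2) = 3186 Pa.
Pipe B: V = Q/A = 0.0257/0.006837 = 3.759 m/s; Re = 3.612e+05; ε/D = 0.0015; Haaland → f = 0.02231; ΔP_B = f(L/D)(ρV²/2) = 3.776e+04 Pa.
ΔP_A/ΔP_B = 3186/3.776e+04 = 0.0844.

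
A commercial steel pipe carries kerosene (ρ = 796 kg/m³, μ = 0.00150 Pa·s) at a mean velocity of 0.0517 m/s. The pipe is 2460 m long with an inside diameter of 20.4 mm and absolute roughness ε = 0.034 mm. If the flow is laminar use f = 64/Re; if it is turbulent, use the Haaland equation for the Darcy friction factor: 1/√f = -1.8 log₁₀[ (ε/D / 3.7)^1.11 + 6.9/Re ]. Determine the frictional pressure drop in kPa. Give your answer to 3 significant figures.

ΔP ≈ 14.7 kPa

Reynolds number Re = ρVD/μ = 796 · 0.0517 · 0.0204 / 0.0015 = 559.7.
Re < 2300 → laminar flow, so f = 64/Re = 64/559.7 = 0.1144 (the turbulent correlation is not needed).
Darcy-Weisbach: ΔP = f(L/D)(ρV²/2) = 0.1144·(2460/0.0204)·(796·0.0517²/2) = 0.1144·1.206e+05·1.064 = 1.467e+04 Pa.
ΔP = 1.467e+04 Pa = 14.7 kPa.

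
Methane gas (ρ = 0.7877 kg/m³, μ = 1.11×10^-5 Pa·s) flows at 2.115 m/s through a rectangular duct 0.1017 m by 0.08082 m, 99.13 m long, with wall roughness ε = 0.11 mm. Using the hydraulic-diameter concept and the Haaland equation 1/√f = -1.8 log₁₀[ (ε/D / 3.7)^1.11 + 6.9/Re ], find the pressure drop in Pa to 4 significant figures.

Hydraulic diameter D_h = 4A/P = 4·(0.1017·0.08082)/(2·(0.1017+0.08082)) = 0.03288/0.365 = 0.09007 m.
Re = ρVD_h/μ = 0.7877·2.115·0.09007/1.11e-05 = 1.352e+04.
ε/D_h = 0.00011/0.09007 = 0.00122; Haaland gives 1/√f = -1.8 log₁₀[0.000137+0.00051] = 5.74, so f = 0.03035.
ΔP = f(L/D_h)(ρV²/2) = 0.03035·99.13/0.09007·1.762 = 58.85 Pa.

ΔP ≈ 58.85 Pa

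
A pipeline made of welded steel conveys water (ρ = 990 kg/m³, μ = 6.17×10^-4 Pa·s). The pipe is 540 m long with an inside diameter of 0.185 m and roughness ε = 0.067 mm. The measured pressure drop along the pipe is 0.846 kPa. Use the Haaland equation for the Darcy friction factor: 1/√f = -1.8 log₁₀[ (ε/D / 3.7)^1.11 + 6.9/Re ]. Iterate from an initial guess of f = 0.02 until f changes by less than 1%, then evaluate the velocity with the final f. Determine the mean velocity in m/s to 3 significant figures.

Rearranging Darcy-Weisbach: V = √(2·ΔP·D/(f·L·ρ)). With ε/D = 6.7e-05/0.185 = 0.000362, iterate starting from f = 0.02:
  f = 0.02 → V = √(2·846·0.185/(0.02·540·990)) = 0.1711 m/s; Re = ρVD/μ = 5.079e+04; f → 0.02176
  f = 0.02176 → V = 0.164 m/s; Re = 4.869e+04; f → 0.02193
Converged (Δf/f < 1%). With the final f = 0.02193: V = √(2·846·0.185/(0.02193·540·990)) = 0.1634 m/s.

V ≈ 0.163 m/s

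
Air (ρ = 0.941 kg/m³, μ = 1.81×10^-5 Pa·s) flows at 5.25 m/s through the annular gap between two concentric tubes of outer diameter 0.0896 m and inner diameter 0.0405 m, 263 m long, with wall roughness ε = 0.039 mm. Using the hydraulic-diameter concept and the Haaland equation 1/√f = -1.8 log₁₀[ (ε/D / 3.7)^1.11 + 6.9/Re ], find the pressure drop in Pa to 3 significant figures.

Hydraulic diameter D_h = 4A/P = D_o - D_i = 0.0896 - 0.0405 = 0.0491 m.
Re = ρVD_h/μ = 0.941·5.25·0.0491/1.81e-05 = 1.34e+04.
ε/D_h = 3.9e-05/0.0491 = 0.000794; Haaland gives 1/√f = -1.8 log₁₀[8.48e-05+0.000515] = 5.8, so f = 0.02973.
ΔP = f(L/D_h)(ρV²/2) = 0.02973·263/0.0491·12.97 = 2065 Pa.

ΔP ≈ 2070 Pa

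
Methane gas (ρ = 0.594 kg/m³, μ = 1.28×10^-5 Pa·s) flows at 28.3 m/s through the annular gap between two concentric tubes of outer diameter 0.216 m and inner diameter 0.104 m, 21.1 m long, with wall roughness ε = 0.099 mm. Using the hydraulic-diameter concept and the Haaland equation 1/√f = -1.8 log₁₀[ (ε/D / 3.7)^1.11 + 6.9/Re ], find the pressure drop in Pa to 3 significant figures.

ΔP ≈ 935 Pa

Hydraulic diameter D_h = 4A/P = D_o - D_i = 0.216 - 0.104 = 0.112 m.
Re = ρVD_h/μ = 0.594·28.3·0.112/1.28e-05 = 1.471e+05.
ε/D_h = 9.9e-05/0.112 = 0.000884; Haaland gives 1/√f = -1.8 log₁₀[9.55e-05+4.69e-05] = 6.924, so f = 0.02086.
ΔP = f(L/D_h)(ρV²/2) = 0.02086·21.1/0.112·237.9 = 934.8 Pa.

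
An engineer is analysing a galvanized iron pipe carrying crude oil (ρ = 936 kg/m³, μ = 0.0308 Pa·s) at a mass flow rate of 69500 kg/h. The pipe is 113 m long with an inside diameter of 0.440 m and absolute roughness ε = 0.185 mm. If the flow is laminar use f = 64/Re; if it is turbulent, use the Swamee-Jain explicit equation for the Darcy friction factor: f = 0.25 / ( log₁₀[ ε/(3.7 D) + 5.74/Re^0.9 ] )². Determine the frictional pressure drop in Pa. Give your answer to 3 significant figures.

ṁ = 69500 kg/h = 69500/3600 = 19.31 kg/s.
A = πD²/4 = π(0.44)²/4 = 0.1521 m²; mean velocity V = ṁ/(ρA) = 19.31/(936 · 0.1521) = 0.1356 m/s.
Reynolds number Re = ρVD/μ = 936 · 0.1356 · 0.44 / 0.0308 = 1814.
Re < 2300 → laminar flow, so f = 64/Re = 64/1814 = 0.03529 (the turbulent correlation is not needed).
Darcy-Weisbach: ΔP = f(L/D)(ρV²/2) = 0.03529·(113/0.44)·(936·0.1356²/2) = 0.03529·256.8·8.611 = 78.03 Pa.

ΔP ≈ 78.0 Pa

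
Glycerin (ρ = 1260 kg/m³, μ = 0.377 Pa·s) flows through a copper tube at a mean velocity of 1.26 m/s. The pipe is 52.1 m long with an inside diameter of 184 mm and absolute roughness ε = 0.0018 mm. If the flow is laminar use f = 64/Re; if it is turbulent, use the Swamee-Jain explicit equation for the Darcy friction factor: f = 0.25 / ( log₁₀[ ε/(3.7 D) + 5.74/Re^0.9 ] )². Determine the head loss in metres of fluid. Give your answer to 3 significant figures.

h_f ≈ 1.89 m

Reynolds number Re = ρVD/μ = 1260 · 1.26 · 0.184 / 0.377 = 774.8.
Re < 2300 → laminar flow, so f = 64/Re = 64/774.8 = 0.0826 (the turbulent correlation is not needed).
Darcy-Weisbach: ΔP = f(L/D)(ρV²/2) = 0.0826·(52.1/0.184)·(1260·1.26²/2) = 0.0826·283.2·1000 = 2.339e+04 Pa.
Head loss h_f = ΔP/(ρg) = 2.339e+04/(1260·9.81) = 1.89 m.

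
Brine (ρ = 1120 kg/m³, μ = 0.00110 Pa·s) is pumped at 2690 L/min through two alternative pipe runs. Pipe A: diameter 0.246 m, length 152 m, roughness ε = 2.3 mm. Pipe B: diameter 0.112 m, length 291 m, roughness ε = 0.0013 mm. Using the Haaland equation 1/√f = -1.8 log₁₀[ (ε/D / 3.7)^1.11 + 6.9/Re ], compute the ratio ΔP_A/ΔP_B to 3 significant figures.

ΔP_A/ΔP_B ≈ 0.0291

Pipe A: V = Q/A = 0.04483/0.04753 = 0.9433 m/s; Re = 2.363e+05; ε/D = 0.00935; Haaland → f = 0.03738; ΔP_A = f(L/D)(ρV²/2) = 1.151e+04 Pa.
Pipe B: V = Q/A = 0.04483/0.009852 = 4.551 m/s; Re = 5.189e+05; ε/D = 1.16e-05; Haaland → f = 0.01311; ΔP_B = f(L/D)(ρV²/2) = 3.951e+05 Pa.
ΔP_A/ΔP_B = 1.151e+04/3.951e+05 = 0.0291.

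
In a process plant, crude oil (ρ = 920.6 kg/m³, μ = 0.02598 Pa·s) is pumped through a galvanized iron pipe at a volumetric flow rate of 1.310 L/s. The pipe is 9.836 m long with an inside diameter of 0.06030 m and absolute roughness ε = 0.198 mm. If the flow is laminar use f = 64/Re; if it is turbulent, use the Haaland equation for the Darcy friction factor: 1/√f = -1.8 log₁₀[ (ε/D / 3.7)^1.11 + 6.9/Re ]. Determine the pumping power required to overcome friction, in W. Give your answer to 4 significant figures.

P ≈ 1.351 W

Q = 1.310 L/s = 1.310/1000 = 0.00131 m³/s.
Cross-sectional area A = πD²/4 = π(0.0603)²/4 = 0.002856 m²; mean velocity V = Q/A = 0.00131/0.002856 = 0.4587 m/s.
Reynolds number Re = ρVD/μ = 920.6 · 0.4587 · 0.0603 / 0.026 = 980.2.
Re < 2300 → laminar flow, so f = 64/Re = 64/980.2 = 0.0653 (the turbulent correlation is not needed).
Darcy-Weisbach: ΔP = f(L/D)(ρV²/2) = 0.0653·(9.836/0.0603)·(920.6·0.4587²/2) = 0.0653·163.1·96.86 = 1032 Pa.
Pumping power P = QΔP = 0.00131·1032 = 1.3514 W = 1.351 W.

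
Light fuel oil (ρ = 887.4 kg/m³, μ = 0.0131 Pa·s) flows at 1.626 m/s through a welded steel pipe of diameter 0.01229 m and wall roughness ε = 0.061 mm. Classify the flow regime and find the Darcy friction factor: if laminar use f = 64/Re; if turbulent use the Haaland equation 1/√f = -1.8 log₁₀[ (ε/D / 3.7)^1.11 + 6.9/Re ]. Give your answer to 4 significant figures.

f ≈ 0.04728

Re = ρVD/μ = 887.4·1.626·0.01229/0.0131 = 1354.
Re < 2300 → laminar, so f = 64/Re = 0.04728 (roughness is irrelevant in laminar flow).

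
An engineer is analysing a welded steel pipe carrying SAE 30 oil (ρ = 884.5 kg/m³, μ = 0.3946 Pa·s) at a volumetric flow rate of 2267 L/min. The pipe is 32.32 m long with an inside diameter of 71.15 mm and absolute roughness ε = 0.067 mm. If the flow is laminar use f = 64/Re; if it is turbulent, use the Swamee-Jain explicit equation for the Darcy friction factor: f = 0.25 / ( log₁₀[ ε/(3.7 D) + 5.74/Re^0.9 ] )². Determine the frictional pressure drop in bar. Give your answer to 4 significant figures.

Q = 2267 L/min = 2267/60000 = 0.03778 m³/s.
Cross-sectional area A = πD²/4 = π(0.07115)²/4 = 0.003976 m²; mean velocity V = Q/A = 0.03778/0.003976 = 9.503 m/s.
Reynolds number Re = ρVD/μ = 884.5 · 9.503 · 0.07115 / 0.395 = 1516.
Re < 2300 → laminar flow, so f = 64/Re = 64/1516 = 0.04223 (the turbulent correlation is not needed).
Darcy-Weisbach: ΔP = f(L/D)(ρV²/2) = 0.04223·(32.32/0.07115)·(884.5·9.503²/2) = 0.04223·454.3·3.994e+04 = 7.661e+05 Pa.
ΔP = 7.661e+05 Pa = 7.661 bar.

ΔP ≈ 7.661 bar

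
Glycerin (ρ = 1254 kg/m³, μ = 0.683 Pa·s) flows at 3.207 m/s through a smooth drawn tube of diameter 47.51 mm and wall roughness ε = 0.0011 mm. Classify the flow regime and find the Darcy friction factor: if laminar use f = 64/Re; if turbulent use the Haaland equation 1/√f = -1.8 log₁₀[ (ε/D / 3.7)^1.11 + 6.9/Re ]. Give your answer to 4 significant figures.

f ≈ 0.2288

Re = ρVD/μ = 1254·3.207·0.04751/0.683 = 279.7.
Re < 2300 → laminar, so f = 64/Re = 0.2288 (roughness is irrelevant in laminar flow).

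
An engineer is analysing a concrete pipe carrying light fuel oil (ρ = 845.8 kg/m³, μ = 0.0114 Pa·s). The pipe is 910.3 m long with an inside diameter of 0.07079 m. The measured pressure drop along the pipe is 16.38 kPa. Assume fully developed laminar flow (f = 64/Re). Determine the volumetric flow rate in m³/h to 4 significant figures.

For laminar flow, f = 64/Re with Re = ρVD/μ, so Darcy-Weisbach reduces to ΔP = 32μLV/D². Solving for V: V = ΔP·D²/(32μL) = 1.638e+04·(0.07079)²/(32·0.0114·910.3) = 0.2472 m/s.
Check: Re = ρVD/μ = 845.8·0.2472·0.07079/0.0114 = 1298 < 2300, so the laminar assumption holds.
Q = V·A = 0.2472·(π/4·0.07079²) = 0.0009729 m³/s = 3.502 m³/h.

Q ≈ 3.502 m³/h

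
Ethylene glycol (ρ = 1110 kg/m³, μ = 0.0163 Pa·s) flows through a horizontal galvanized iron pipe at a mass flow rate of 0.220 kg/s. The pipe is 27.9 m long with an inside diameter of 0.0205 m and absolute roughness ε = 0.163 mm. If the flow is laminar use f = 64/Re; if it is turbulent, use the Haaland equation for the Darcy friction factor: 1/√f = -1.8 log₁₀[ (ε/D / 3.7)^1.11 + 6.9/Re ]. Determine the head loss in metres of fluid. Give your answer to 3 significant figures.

A = πD²/4 = π(0.0205)²/4 = 0.0003301 m²; mean velocity V = ṁ/(ρA) = 0.22/(1110 · 0.0003301) = 0.6005 m/s.
Reynolds number Re = ρVD/μ = 1110 · 0.6005 · 0.0205 / 0.0163 = 838.3.
Re < 2300 → laminar flow, so f = 64/Re = 64/838.3 = 0.07635 (the turbulent correlation is not needed).
Darcy-Weisbach: ΔP = f(L/D)(ρV²/2) = 0.07635·(27.9/0.0205)·(1110·0.6005²/2) = 0.07635·1361·200.1 = 2.079e+04 Pa.
Head loss h_f = ΔP/(ρg) = 2.079e+04/(1110·9.81) = 1.91 m.

h_f ≈ 1.91 m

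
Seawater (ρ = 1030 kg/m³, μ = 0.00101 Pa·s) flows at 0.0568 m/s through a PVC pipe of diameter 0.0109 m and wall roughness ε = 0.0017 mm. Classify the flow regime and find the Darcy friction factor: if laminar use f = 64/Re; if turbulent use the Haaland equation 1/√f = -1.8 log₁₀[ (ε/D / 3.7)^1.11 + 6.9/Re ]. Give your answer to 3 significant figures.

f ≈ 0.101

Re = ρVD/μ = 1030·0.0568·0.0109/0.00101 = 631.4.
Re < 2300 → laminar, so f = 64/Re = 0.1014 (roughness is irrelevant in laminar flow).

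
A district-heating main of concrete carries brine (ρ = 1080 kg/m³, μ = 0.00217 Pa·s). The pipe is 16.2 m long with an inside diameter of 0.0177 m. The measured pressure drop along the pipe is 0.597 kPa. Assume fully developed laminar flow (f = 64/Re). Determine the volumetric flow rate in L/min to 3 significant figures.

For laminar flow, f = 64/Re with Re = ρVD/μ, so Darcy-Weisbach reduces to ΔP = 32μLV/D². Solving for V: V = ΔP·D²/(32μL) = 597·(0.0177)²/(32·0.00217·16.2) = 0.1663 m/s.
Check: Re = ρVD/μ = 1080·0.1663·0.0177/0.00217 = 1465 < 2300, so the laminar assumption holds.
Q = V·A = 0.1663·(π/4·0.0177²) = 4.091e-05 m³/s = 2.45 L/min.

Q ≈ 2.45 L/min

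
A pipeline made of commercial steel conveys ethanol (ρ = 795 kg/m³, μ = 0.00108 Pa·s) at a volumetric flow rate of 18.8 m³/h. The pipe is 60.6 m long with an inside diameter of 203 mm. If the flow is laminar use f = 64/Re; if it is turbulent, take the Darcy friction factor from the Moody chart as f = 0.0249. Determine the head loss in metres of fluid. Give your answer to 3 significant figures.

Q = 18.8 m³/h = 18.8/3600 = 0.005222 m³/s.
Cross-sectional area A = πD²/4 = π(0.203)²/4 = 0.03237 m²; mean velocity V = Q/A = 0.005222/0.03237 = 0.1614 m/s.
Reynolds number Re = ρVD/μ = 795 · 0.1614 · 0.203 / 0.00108 = 2.411e+04.
Re > 4000 → turbulent; use the Moody-chart value f = 0.0249.
Darcy-Weisbach: ΔP = f(L/D)(ρV²/2) = 0.0249·(60.6/0.203)·(795·0.1614²/2) = 0.0249·298.5·10.35 = 76.92 Pa.
Head loss h_f = ΔP/(ρg) = 76.92/(795·9.81) = 0.00986 m.

h_f ≈ 0.00986 m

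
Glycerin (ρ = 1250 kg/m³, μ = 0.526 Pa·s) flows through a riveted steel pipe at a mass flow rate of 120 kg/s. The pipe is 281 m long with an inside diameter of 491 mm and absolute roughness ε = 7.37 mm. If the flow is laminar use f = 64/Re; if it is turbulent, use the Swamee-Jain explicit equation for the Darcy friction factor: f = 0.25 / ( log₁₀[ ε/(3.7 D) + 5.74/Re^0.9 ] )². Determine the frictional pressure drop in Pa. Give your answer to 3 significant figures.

ΔP ≈ 9950 Pa

A = πD²/4 = π(0.491)²/4 = 0.1893 m²; mean velocity V = ṁ/(ρA) = 120/(1250 · 0.1893) = 0.507 m/s.
Reynolds number Re = ρVD/μ = 1250 · 0.507 · 0.491 / 0.526 = 591.6.
Re < 2300 → laminar flow, so f = 64/Re = 64/591.6 = 0.1082 (the turbulent correlation is not needed).
Darcy-Weisbach: ΔP = f(L/D)(ρV²/2) = 0.1082·(281/0.491)·(1250·0.507²/2) = 0.1082·572.3·160.7 = 9947 Pa.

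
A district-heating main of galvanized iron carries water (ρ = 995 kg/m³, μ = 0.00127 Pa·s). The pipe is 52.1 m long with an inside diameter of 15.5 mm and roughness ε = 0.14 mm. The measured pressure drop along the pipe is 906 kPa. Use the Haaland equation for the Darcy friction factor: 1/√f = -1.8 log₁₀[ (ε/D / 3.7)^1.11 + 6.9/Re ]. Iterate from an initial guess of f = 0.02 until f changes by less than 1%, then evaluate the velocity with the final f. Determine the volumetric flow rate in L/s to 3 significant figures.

Rearranging Darcy-Weisbach: V = √(2·ΔP·D/(f·L·ρ)). With ε/D = 0.00014/0.0155 = 0.00903, iterate starting from f = 0.02:
  f = 0.02 → V = √(2·9.06e+05·0.0155/(0.02·52.1·995)) = 5.205 m/s; Re = ρVD/μ = 6.32e+04; f → 0.03764
  f = 0.03764 → V = 3.794 m/s; Re = 4.607e+04; f → 0.03797
Converged (Δf/f < 1%). With the final f = 0.03797: V = √(2·9.06e+05·0.0155/(0.03797·52.1·995)) = 3.777 m/s.
Q = V·A = 3.777·(π/4·0.0155²) = 0.0007127 m³/s = 0.713 L/s.

Q ≈ 0.713 L/s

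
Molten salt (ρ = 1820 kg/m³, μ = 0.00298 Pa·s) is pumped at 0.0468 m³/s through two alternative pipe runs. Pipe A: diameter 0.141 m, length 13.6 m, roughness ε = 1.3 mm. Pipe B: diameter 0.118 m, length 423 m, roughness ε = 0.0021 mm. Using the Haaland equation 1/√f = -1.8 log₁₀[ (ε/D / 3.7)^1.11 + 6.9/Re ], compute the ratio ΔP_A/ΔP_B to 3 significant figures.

Pipe A: V = Q/A = 0.0468/0.01561 = 2.997 m/s; Re = 2.581e+05; ε/D = 0.00922; Haaland → f = 0.03719; ΔP_A = f(L/D)(ρV²/2) = 2.932e+04 Pa.
Pipe B: V = Q/A = 0.0468/0.01094 = 4.279 m/s; Re = 3.084e+05; ε/D = 1.78e-05; Haaland → f = 0.01442; ΔP_B = f(L/D)(ρV²/2) = 8.614e+05 Pa.
ΔP_A/ΔP_B = 2.932e+04/8.614e+05 = 0.0340.

ΔP_A/ΔP_B ≈ 0.0340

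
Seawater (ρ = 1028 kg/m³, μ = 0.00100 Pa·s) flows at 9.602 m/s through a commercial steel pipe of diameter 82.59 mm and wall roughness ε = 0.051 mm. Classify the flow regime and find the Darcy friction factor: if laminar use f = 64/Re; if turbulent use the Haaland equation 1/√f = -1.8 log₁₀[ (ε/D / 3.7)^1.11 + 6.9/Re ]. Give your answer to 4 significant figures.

f ≈ 0.01801

Re = ρVD/μ = 1028·9.602·0.08259/0.001 = 8.152e+05.
Re > 4000 → turbulent. ε/D = 5.1e-05/0.08259 = 0.000618; Haaland: 1/√f = -1.8 log₁₀[6.41e-05 + 8.46e-06] = 7.451, so f = 0.01801.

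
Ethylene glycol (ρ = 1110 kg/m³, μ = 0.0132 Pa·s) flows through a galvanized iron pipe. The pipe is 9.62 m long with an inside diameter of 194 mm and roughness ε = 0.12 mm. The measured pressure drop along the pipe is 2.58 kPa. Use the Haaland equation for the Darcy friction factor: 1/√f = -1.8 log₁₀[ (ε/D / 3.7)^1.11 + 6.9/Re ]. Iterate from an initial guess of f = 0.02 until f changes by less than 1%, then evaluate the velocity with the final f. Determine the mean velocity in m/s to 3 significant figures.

V ≈ 1.96 m/s

Rearranging Darcy-Weisbach: V = √(2·ΔP·D/(f·L·ρ)). With ε/D = 0.00012/0.194 = 0.000619, iterate starting from f = 0.02:
  f = 0.02 → V = √(2·2580·0.194/(0.02·9.62·1110)) = 2.165 m/s; Re = ρVD/μ = 3.532e+04; f → 0.02401
  f = 0.02401 → V = 1.976 m/s; Re = 3.224e+04; f → 0.02441
  f = 0.02441 → V = 1.96 m/s; Re = 3.197e+04; f → 0.02445
Converged (Δf/f < 1%). With the final f = 0.02445: V = √(2·2580·0.194/(0.02445·9.62·1110)) = 1.958 m/s.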